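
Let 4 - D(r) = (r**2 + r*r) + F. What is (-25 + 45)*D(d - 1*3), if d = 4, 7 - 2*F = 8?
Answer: 50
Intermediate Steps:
F = -1/2 (F = 7/2 - 1/2*8 = 7/2 - 4 = -1/2 ≈ -0.50000)
D(r) = 9/2 - 2*r**2 (D(r) = 4 - ((r**2 + r*r) - 1/2) = 4 - ((r**2 + r**2) - 1/2) = 4 - (2*r**2 - 1/2) = 4 - (-1/2 + 2*r**2) = 4 + (1/2 - 2*r**2) = 9/2 - 2*r**2)
(-25 + 45)*D(d - 1*3) = (-25 + 45)*(9/2 - 2*(4 - 1*3)**2) = 20*(9/2 - 2*(4 - 3)**2) = 20*(9/2 - 2*1**2) = 20*(9/2 - 2*1) = 20*(9/2 - 2) = 20*(5/2) = 50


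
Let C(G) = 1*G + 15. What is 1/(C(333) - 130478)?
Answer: -1/130130 ≈ -7.6846e-6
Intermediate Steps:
C(G) = 15 + G (C(G) = G + 15 = 15 + G)
1/(C(333) - 130478) = 1/((15 + 333) - 130478) = 1/(348 - 130478) = 1/(-130130) = -1/130130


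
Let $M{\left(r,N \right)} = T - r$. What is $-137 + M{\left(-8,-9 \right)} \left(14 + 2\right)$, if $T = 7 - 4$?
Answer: $39$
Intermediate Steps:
$T = 3$ ($T = 7 - 4 = 3$)
$M{\left(r,N \right)} = 3 - r$
$-137 + M{\left(-8,-9 \right)} \left(14 + 2\right) = -137 + \left(3 - -8\right) \left(14 + 2\right) = -137 + \left(3 + 8\right) 16 = -137 + 11 \cdot 16 = -137 + 176 = 39$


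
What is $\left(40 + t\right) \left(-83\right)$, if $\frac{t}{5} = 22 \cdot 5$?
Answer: $-48970$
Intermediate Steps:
$t = 550$ ($t = 5 \cdot 22 \cdot 5 = 5 \cdot 110 = 550$)
$\left(40 + t\right) \left(-83\right) = \left(40 + 550\right) \left(-83\right) = 590 \left(-83\right) = -48970$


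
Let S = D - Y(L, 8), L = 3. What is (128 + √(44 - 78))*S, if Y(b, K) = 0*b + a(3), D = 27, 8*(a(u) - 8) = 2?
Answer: 2400 + 75*I*√34/4 ≈ 2400.0 + 109.33*I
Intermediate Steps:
a(u) = 33/4 (a(u) = 8 + (⅛)*2 = 8 + ¼ = 33/4)
Y(b, K) = 33/4 (Y(b, K) = 0*b + 33/4 = 0 + 33/4 = 33/4)
S = 75/4 (S = 27 - 1*33/4 = 27 - 33/4 = 75/4 ≈ 18.750)
(128 + √(44 - 78))*S = (128 + √(44 - 78))*(75/4) = (128 + √(-34))*(75/4) = (128 + I*√34)*(75/4) = 2400 + 75*I*√34/4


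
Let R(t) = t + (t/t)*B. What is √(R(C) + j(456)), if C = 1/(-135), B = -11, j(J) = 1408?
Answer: √2828910/45 ≈ 37.376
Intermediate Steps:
C = -1/135 ≈ -0.0074074
R(t) = -11 + t (R(t) = t + (t/t)*(-11) = t + 1*(-11) = t - 11 = -11 + t)
√(R(C) + j(456)) = √((-11 - 1/135) + 1408) = √(-1486/135 + 1408) = √(188594/135) = √2828910/45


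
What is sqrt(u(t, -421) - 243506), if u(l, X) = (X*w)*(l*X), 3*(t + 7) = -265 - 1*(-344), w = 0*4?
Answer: I*sqrt(243506) ≈ 493.46*I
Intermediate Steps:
w = 0
t = 58/3 (t = -7 + (-265 - 1*(-344))/3 = -7 + (-265 + 344)/3 = -7 + (1/3)*79 = -7 + 79/3 = 58/3 ≈ 19.333)
u(l, X) = 0 (u(l, X) = (X*0)*(l*X) = 0*(X*l) = 0)
sqrt(u(t, -421) - 243506) = sqrt(0 - 243506) = sqrt(-243506) = I*sqrt(243506)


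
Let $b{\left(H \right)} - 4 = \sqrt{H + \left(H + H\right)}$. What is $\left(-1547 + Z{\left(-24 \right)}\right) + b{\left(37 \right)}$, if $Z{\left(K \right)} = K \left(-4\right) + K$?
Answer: $-1471 + \sqrt{111} \approx -1460.5$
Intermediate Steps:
$Z{\left(K \right)} = - 3 K$ ($Z{\left(K \right)} = - 4 K + K = - 3 K$)
$b{\left(H \right)} = 4 + \sqrt{3} \sqrt{H}$ ($b{\left(H \right)} = 4 + \sqrt{H + \left(H + H\right)} = 4 + \sqrt{H + 2 H} = 4 + \sqrt{3 H} = 4 + \sqrt{3} \sqrt{H}$)
$\left(-1547 + Z{\left(-24 \right)}\right) + b{\left(37 \right)} = \left(-1547 - -72\right) + \left(4 + \sqrt{3} \sqrt{37}\right) = \left(-1547 + 72\right) + \left(4 + \sqrt{111}\right) = -1475 + \left(4 + \sqrt{111}\right) = -1471 + \sqrt{111}$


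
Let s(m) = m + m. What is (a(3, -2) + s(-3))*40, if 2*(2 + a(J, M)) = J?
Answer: -260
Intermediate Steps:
s(m) = 2*m
a(J, M) = -2 + J/2
(a(3, -2) + s(-3))*40 = ((-2 + (1/2)*3) + 2*(-3))*40 = ((-2 + 3/2) - 6)*40 = (-1/2 - 6)*40 = -13/2*40 = -260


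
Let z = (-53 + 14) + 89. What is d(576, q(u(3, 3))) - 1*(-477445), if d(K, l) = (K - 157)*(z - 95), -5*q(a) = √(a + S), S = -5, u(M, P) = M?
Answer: 458590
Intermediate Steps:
z = 50 (z = -39 + 89 = 50)
q(a) = -√(-5 + a)/5 (q(a) = -√(a - 5)/5 = -√(-5 + a)/5)
d(K, l) = 7065 - 45*K (d(K, l) = (K - 157)*(50 - 95) = (-157 + K)*(-45) = 7065 - 45*K)
d(576, q(u(3, 3))) - 1*(-477445) = (7065 - 45*576) - 1*(-477445) = (7065 - 25920) + 477445 = -18855 + 477445 = 458590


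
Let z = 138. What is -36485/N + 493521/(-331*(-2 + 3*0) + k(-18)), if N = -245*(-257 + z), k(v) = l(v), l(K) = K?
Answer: 410431669/536452 ≈ 765.09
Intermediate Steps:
k(v) = v
N = 29155 (N = -245*(-257 + 138) = -245*(-119) = 29155)
-36485/N + 493521/(-331*(-2 + 3*0) + k(-18)) = -36485/29155 + 493521/(-331*(-2 + 3*0) - 18) = -36485*1/29155 + 493521/(-331*(-2 + 0) - 18) = -7297/5831 + 493521/(-331*(-2) - 18) = -7297/5831 + 493521/(662 - 18) = -7297/5831 + 493521/644 = -7297/5831 + 493521*(1/644) = -7297/5831 + 70503/92 = 410431669/536452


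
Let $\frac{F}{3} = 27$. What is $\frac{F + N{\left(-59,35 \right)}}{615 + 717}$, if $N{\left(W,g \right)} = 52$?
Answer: $\frac{133}{1332} \approx 0.09985$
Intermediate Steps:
$F = 81$ ($F = 3 \cdot 27 = 81$)
$\frac{F + N{\left(-59,35 \right)}}{615 + 717} = \frac{81 + 52}{615 + 717} = \frac{133}{1332}$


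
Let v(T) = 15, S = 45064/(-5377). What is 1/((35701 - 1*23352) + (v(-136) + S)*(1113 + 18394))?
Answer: 5377/760674210 ≈ 7.0687e-6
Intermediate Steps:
S = -45064/5377 (S = 45064*(-1/5377) = -45064/5377 ≈ -8.3809)
1/((35701 - 1*23352) + (v(-136) + S)*(1113 + 18394)) = 1/((35701 - 1*23352) + (15 - 45064/5377)*(1113 + 18394)) = 1/((35701 - 23352) + (35591/5377)*19507) = 1/(12349 + 694273637/5377) = 1/(760674210/5377) = 5377/760674210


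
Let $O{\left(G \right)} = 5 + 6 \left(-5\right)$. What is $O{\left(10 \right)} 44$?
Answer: $-1100$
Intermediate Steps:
$O{\left(G \right)} = -25$ ($O{\left(G \right)} = 5 - 30 = -25$)
$O{\left(10 \right)} 44 = \left(-25\right) 44 = -1100$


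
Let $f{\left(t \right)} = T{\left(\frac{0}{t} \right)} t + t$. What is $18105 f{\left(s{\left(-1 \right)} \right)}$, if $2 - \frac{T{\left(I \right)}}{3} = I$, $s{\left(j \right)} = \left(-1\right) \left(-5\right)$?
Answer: $633675$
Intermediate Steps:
$s{\left(j \right)} = 5$
$T{\left(I \right)} = 6 - 3 I$
$f{\left(t \right)} = 7 t$ ($f{\left(t \right)} = \left(6 - 3 \frac{0}{t}\right) t + t = \left(6 - 0\right) t + t = \left(6 + 0\right) t + t = 6 t + t = 7 t$)
$18105 f{\left(s{\left(-1 \right)} \right)} = 18105 \cdot 7 \cdot 5 = 18105 \cdot 35 = 633675$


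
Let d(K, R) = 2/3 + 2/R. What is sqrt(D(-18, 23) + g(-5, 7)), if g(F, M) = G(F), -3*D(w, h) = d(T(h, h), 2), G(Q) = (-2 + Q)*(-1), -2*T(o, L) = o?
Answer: sqrt(58)/3 ≈ 2.5386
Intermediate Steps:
T(o, L) = -o/2
G(Q) = 2 - Q
d(K, R) = 2/3 + 2/R (d(K, R) = 2*(1/3) + 2/R = 2/3 + 2/R)
D(w, h) = -5/9 (D(w, h) = -(2/3 + 2/2)/3 = -(2/3 + 2*(1/2))/3 = -(2/3 + 1)/3 = -1/3*5/3 = -5/9)
g(F, M) = 2 - F
sqrt(D(-18, 23) + g(-5, 7)) = sqrt(-5/9 + (2 - 1*(-5))) = sqrt(-5/9 + (2 + 5)) = sqrt(-5/9 + 7) = sqrt(58/9) = sqrt(58)/3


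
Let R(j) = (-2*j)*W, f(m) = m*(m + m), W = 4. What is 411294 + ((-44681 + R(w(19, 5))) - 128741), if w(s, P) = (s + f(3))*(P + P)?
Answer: 234912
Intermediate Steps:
f(m) = 2*m² (f(m) = m*(2*m) = 2*m²)
w(s, P) = 2*P*(18 + s) (w(s, P) = (s + 2*3²)*(P + P) = (s + 2*9)*(2*P) = (s + 18)*(2*P) = (18 + s)*(2*P) = 2*P*(18 + s))
R(j) = -8*j (R(j) = -2*j*4 = -8*j)
411294 + ((-44681 + R(w(19, 5))) - 128741) = 411294 + ((-44681 - 16*5*(18 + 19)) - 128741) = 411294 + ((-44681 - 16*5*37) - 128741) = 411294 + ((-44681 - 8*370) - 128741) = 411294 + ((-44681 - 2960) - 128741) = 411294 + (-47641 - 128741) = 411294 - 176382 = 234912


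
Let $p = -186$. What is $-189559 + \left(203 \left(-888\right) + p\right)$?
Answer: $-370009$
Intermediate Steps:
$-189559 + \left(203 \left(-888\right) + p\right) = -189559 + \left(203 \left(-888\right) - 186\right) = -189559 - 180450 = -370009$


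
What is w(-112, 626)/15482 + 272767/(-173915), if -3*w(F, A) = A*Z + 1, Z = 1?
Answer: -4259326929/2692552030 ≈ -1.5819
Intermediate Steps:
w(F, A) = -⅓ - A/3 (w(F, A) = -(A*1 + 1)/3 = -(A + 1)/3 = -(1 + A)/3 = -⅓ - A/3)
w(-112, 626)/15482 + 272767/(-173915) = (-⅓ - ⅓*626)/15482 + 272767/(-173915) = (-⅓ - 626/3)*(1/15482) + 272767*(-1/173915) = -209*1/15482 - 272767/173915 = -209/15482 - 272767/173915 = -4259326929/2692552030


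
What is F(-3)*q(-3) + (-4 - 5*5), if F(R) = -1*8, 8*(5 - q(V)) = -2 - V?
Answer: -68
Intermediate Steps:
q(V) = 21/4 + V/8 (q(V) = 5 - (-2 - V)/8 = 5 + (¼ + V/8) = 21/4 + V/8)
F(R) = -8
F(-3)*q(-3) + (-4 - 5*5) = -8*(21/4 + (⅛)*(-3)) + (-4 - 5*5) = -8*(21/4 - 3/8) + (-4 - 25) = -8*39/8 - 29 = -39 - 29 = -68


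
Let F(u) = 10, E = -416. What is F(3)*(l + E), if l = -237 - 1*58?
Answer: -7110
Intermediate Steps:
l = -295 (l = -237 - 58 = -295)
F(3)*(l + E) = 10*(-295 - 416) = 10*(-711) = -7110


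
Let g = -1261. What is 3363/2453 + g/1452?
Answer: 162713/323796 ≈ 0.50252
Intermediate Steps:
3363/2453 + g/1452 = 3363/2453 - 1261/1452 = 162713/323796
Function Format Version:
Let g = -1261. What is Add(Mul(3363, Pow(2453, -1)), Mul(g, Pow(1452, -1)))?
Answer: Rational(162713, 323796) ≈ 0.50252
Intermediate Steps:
Add(Mul(3363, Pow(2453, -1)), Mul(g, Pow(1452, -1))) = Add(Mul(3363, Pow(2453, -1)), Mul(-1261, Pow(1452, -1))) = Add(Mul(3363, Rational(1, 2453)), Mul(-1261, Rational(1, 1452))) = Add(Rational(3363, 2453), Rational(-1261, 1452)) = Rational(162713, 323796)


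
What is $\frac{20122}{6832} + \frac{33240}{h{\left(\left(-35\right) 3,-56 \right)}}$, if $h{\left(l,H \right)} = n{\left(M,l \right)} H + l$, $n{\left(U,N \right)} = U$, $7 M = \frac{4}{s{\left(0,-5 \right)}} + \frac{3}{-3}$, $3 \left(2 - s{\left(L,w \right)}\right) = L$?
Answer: $- \frac{112410947}{386008} \approx -291.21$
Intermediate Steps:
$s{\left(L,w \right)} = 2 - \frac{L}{3}$
$M = \frac{1}{7}$ ($M = \frac{\frac{4}{2 - 0} + \frac{3}{-3}}{7} = \frac{\frac{4}{2 + 0} + 3 \left(- \frac{1}{3}\right)}{7} = \frac{\frac{4}{2} - 1}{7} = \frac{4 \cdot \frac{1}{2} - 1}{7} = \frac{2 - 1}{7} = \frac{1}{7} \cdot 1 = \frac{1}{7} \approx 0.14286$)
$h{\left(l,H \right)} = l + \frac{H}{7}$ ($h{\left(l,H \right)} = \frac{H}{7} + l = l + \frac{H}{7}$)
$\frac{20122}{6832} + \frac{33240}{h{\left(\left(-35\right) 3,-56 \right)}} = \frac{20122}{6832} + \frac{33240}{\left(-35\right) 3 + \frac{1}{7} \left(-56\right)} = 20122 \cdot \frac{1}{6832} + \frac{33240}{-105 - 8} = \frac{10061}{3416} + \frac{33240}{-113} = \frac{10061}{3416} + 33240 \left(- \frac{1}{113}\right) = \frac{10061}{3416} - \frac{33240}{113} = - \frac{112410947}{386008}$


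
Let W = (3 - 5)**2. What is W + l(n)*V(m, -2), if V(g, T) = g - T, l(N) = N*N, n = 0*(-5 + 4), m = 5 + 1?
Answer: 4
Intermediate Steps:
m = 6
n = 0 (n = 0*(-1) = 0)
W = 4 (W = (-2)**2 = 4)
l(N) = N**2
W + l(n)*V(m, -2) = 4 + 0**2*(6 - 1*(-2)) = 4 + 0*(6 + 2) = 4 + 0*8 = 4 + 0 = 4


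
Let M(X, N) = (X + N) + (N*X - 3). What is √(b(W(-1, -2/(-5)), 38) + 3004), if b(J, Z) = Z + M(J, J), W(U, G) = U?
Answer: 7*√62 ≈ 55.118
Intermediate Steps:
M(X, N) = -3 + N + X + N*X (M(X, N) = (N + X) + (-3 + N*X) = -3 + N + X + N*X)
b(J, Z) = -3 + Z + J² + 2*J (b(J, Z) = Z + (-3 + J + J + J*J) = Z + (-3 + J + J + J²) = Z + (-3 + J² + 2*J) = -3 + Z + J² + 2*J)
√(b(W(-1, -2/(-5)), 38) + 3004) = √((-3 + 38 + (-1)² + 2*(-1)) + 3004) = √((-3 + 38 + 1 - 2) + 3004) = √(34 + 3004) = √3038 = 7*√62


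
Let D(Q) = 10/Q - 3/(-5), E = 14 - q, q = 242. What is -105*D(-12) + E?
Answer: -407/2 ≈ -203.50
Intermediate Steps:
E = -228 (E = 14 - 1*242 = 14 - 242 = -228)
D(Q) = ⅗ + 10/Q (D(Q) = 10/Q - 3*(-⅕) = 10/Q + ⅗ = ⅗ + 10/Q)
-105*D(-12) + E = -105*(⅗ + 10/(-12)) - 228 = -105*(⅗ + 10*(-1/12)) - 228 = -105*(⅗ - ⅚) - 228 = -105*(-7/30) - 228 = 49/2 - 228 = -407/2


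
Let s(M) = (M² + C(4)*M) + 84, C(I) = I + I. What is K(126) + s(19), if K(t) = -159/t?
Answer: 25021/42 ≈ 595.74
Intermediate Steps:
C(I) = 2*I
s(M) = 84 + M² + 8*M (s(M) = (M² + (2*4)*M) + 84 = (M² + 8*M) + 84 = 84 + M² + 8*M)
K(126) + s(19) = -159/126 + (84 + 19² + 8*19) = -159*1/126 + (84 + 361 + 152) = -53/42 + 597 = 25021/42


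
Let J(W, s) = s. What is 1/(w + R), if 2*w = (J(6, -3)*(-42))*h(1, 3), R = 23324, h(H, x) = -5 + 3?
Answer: 1/23198 ≈ 4.3107e-5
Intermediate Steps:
h(H, x) = -2
w = -126 (w = (-3*(-42)*(-2))/2 = (126*(-2))/2 = (1/2)*(-252) = -126)
1/(w + R) = 1/(-126 + 23324) = 1/23198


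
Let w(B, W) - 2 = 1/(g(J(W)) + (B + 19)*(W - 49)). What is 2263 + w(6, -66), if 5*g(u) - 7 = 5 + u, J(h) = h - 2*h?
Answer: 32382700/14297 ≈ 2265.0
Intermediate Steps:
J(h) = -h
g(u) = 12/5 + u/5 (g(u) = 7/5 + (5 + u)/5 = 7/5 + (1 + u/5) = 12/5 + u/5)
w(B, W) = 2 + 1/(12/5 - W/5 + (-49 + W)*(19 + B)) (w(B, W) = 2 + 1/((12/5 + (-W)/5) + (B + 19)*(W - 49)) = 2 + 1/((12/5 - W/5) + (19 + B)*(-49 + W)) = 2 + 1/((12/5 - W/5) + (-49 + W)*(19 + B)) = 2 + 1/(12/5 - W/5 + (-49 + W)*(19 + B)))
2263 + w(6, -66) = 2263 + (-9281 - 490*6 + 188*(-66) + 10*6*(-66))/(-4643 - 245*6 + 94*(-66) + 5*6*(-66)) = 2263 + (-9281 - 2940 - 12408 - 3960)/(-4643 - 1470 - 6204 - 1980) = 2263 - 28589/(-14297) = 2263 - 1/14297*(-28589) = 2263 + 28589/14297 = 32382700/14297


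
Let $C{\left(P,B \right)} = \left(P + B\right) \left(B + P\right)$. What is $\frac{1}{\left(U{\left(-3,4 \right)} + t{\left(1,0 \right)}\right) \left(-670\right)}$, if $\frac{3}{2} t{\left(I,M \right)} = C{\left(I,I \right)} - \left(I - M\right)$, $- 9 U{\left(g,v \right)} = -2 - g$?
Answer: $- \frac{9}{11390} \approx -0.00079017$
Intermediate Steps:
$U{\left(g,v \right)} = \frac{2}{9} + \frac{g}{9}$ ($U{\left(g,v \right)} = - \frac{-2 - g}{9} = \frac{2}{9} + \frac{g}{9}$)
$C{\left(P,B \right)} = \left(B + P\right)^{2}$ ($C{\left(P,B \right)} = \left(B + P\right) \left(B + P\right) = \left(B + P\right)^{2}$)
$t{\left(I,M \right)} = - \frac{2 I}{3} + \frac{2 M}{3} + \frac{8 I^{2}}{3}$ ($t{\left(I,M \right)} = \frac{2 \left(\left(I + I\right)^{2} - \left(I - M\right)\right)}{3} = \frac{2 \left(\left(2 I\right)^{2} - \left(I - M\right)\right)}{3} = \frac{2 \left(4 I^{2} - \left(I - M\right)\right)}{3} = \frac{2 \left(M - I + 4 I^{2}\right)}{3} = - \frac{2 I}{3} + \frac{2 M}{3} + \frac{8 I^{2}}{3}$)
$\frac{1}{\left(U{\left(-3,4 \right)} + t{\left(1,0 \right)}\right) \left(-670\right)} = \frac{1}{\left(\left(\frac{2}{9} + \frac{1}{9} \left(-3\right)\right) + \left(\left(- \frac{2}{3}\right) 1 + \frac{2}{3} \cdot 0 + \frac{8 \cdot 1^{2}}{3}\right)\right) \left(-670\right)} = \frac{1}{\left(\left(\frac{2}{9} - \frac{1}{3}\right) + \left(- \frac{2}{3} + 0 + \frac{8}{3} \cdot 1\right)\right) \left(-670\right)} = \frac{1}{\left(- \frac{1}{9} + \left(- \frac{2}{3} + 0 + \frac{8}{3}\right)\right) \left(-670\right)} = \frac{1}{\left(- \frac{1}{9} + 2\right) \left(-670\right)} = \frac{1}{\frac{17}{9} \left(-670\right)} = \frac{1}{- \frac{11390}{9}} = - \frac{9}{11390}$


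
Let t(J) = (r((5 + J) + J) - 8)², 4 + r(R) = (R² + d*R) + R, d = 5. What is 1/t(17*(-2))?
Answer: 1/12809241 ≈ 7.8069e-8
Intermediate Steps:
r(R) = -4 + R² + 6*R (r(R) = -4 + ((R² + 5*R) + R) = -4 + (R² + 6*R) = -4 + R² + 6*R)
t(J) = (18 + (5 + 2*J)² + 12*J)² (t(J) = ((-4 + ((5 + J) + J)² + 6*((5 + J) + J)) - 8)² = ((-4 + (5 + 2*J)² + 6*(5 + 2*J)) - 8)² = ((-4 + (5 + 2*J)² + (30 + 12*J)) - 8)² = ((26 + (5 + 2*J)² + 12*J) - 8)² = (18 + (5 + 2*J)² + 12*J)²)
1/t(17*(-2)) = 1/((18 + (5 + 2*(17*(-2)))² + 12*(17*(-2)))²) = 1/((18 + (5 + 2*(-34))² + 12*(-34))²) = 1/((18 + (5 - 68)² - 408)²) = 1/((18 + (-63)² - 408)²) = 1/((18 + 3969 - 408)²) = 1/(3579²) = 1/12809241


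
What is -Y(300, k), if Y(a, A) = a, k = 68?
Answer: -300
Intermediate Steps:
-Y(300, k) = -1*300 = -300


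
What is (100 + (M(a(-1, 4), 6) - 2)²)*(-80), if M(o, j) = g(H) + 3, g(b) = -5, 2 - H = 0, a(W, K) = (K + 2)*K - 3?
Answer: -9280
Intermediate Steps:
a(W, K) = -3 + K*(2 + K) (a(W, K) = (2 + K)*K - 3 = K*(2 + K) - 3 = -3 + K*(2 + K))
H = 2 (H = 2 - 1*0 = 2 + 0 = 2)
M(o, j) = -2 (M(o, j) = -5 + 3 = -2)
(100 + (M(a(-1, 4), 6) - 2)²)*(-80) = (100 + (-2 - 2)²)*(-80) = (100 + (-4)²)*(-80) = (100 + 16)*(-80) = 116*(-80) = -9280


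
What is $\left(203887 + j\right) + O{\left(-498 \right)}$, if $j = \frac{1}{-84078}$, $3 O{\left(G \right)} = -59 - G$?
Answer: $\frac{17154714599}{84078} \approx 2.0403 \cdot 10^{5}$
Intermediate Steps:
$O{\left(G \right)} = - \frac{59}{3} - \frac{G}{3}$ ($O{\left(G \right)} = \frac{-59 - G}{3} = - \frac{59}{3} - \frac{G}{3}$)
$j = - \frac{1}{84078} \approx -1.1894 \cdot 10^{-5}$
$\left(203887 + j\right) + O{\left(-498 \right)} = \left(203887 - \frac{1}{84078}\right) - - \frac{439}{3} = \frac{17142411185}{84078} + \left(- \frac{59}{3} + 166\right) = \frac{17142411185}{84078} + \frac{439}{3} = \frac{17154714599}{84078}$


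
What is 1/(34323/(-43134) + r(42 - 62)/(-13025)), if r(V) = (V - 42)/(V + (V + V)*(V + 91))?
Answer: -5150019875/4098031759 ≈ -1.2567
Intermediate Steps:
r(V) = (-42 + V)/(V + 2*V*(91 + V)) (r(V) = (-42 + V)/(V + (2*V)*(91 + V)) = (-42 + V)/(V + 2*V*(91 + V)))
1/(34323/(-43134) + r(42 - 62)/(-13025)) = 1/(34323/(-43134) + ((-42 + (42 - 62))/((42 - 62)*(183 + 2*(42 - 62))))/(-13025)) = 1/(34323*(-1/43134) + ((-42 - 20)/((-20)*(183 + 2*(-20))))*(-1/13025)) = 1/(-11441/14378 - 1/20*(-62)/(183 - 40)*(-1/13025)) = 1/(-11441/14378 - 1/20*(-62)/143*(-1/13025)) = 1/(-11441/14378 - 1/20*1/143*(-62)*(-1/13025)) = 1/(-11441/14378 + (31/1430)*(-1/13025)) = 1/(-11441/14378 - 31/18625750) = 1/(-4098031759/5150019875) = -5150019875/4098031759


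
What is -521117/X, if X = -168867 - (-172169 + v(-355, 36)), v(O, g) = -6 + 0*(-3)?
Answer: -521117/3308 ≈ -157.53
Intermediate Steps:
v(O, g) = -6 (v(O, g) = -6 + 0 = -6)
X = 3308 (X = -168867 - (-172169 - 6) = -168867 - 1*(-172175) = -168867 + 172175 = 3308)
-521117/X = -521117/3308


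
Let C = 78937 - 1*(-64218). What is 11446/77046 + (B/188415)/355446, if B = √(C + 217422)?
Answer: 5723/38523 + √360577/66971358090 ≈ 0.14856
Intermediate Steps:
C = 143155 (C = 78937 + 64218 = 143155)
B = √360577 (B = √(143155 + 217422) = √360577 ≈ 600.48)
11446/77046 + (B/188415)/355446 = 11446/77046 + (√360577/188415)/355446 = 11446*(1/77046) + (√360577*(1/188415))*(1/355446) = 5723/38523 + (√360577/188415)*(1/355446) = 5723/38523 + √360577/66971358090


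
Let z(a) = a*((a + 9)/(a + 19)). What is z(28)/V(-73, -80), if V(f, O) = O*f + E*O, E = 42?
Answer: 259/29140 ≈ 0.0088881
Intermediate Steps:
V(f, O) = 42*O + O*f (V(f, O) = O*f + 42*O = 42*O + O*f)
z(a) = a*(9 + a)/(19 + a) (z(a) = a*((9 + a)/(19 + a)) = a*(9 + a)/(19 + a))
z(28)/V(-73, -80) = (28*(9 + 28)/(19 + 28))/((-80*(42 - 73))) = (28*37/47)/((-80*(-31))) = (28*(1/47)*37)/2480 = (1036/47)*(1/2480) = 259/29140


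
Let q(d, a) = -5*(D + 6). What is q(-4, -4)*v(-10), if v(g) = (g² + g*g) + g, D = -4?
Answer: -1900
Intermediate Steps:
q(d, a) = -10 (q(d, a) = -5*(-4 + 6) = -5*2 = -10)
v(g) = g + 2*g² (v(g) = (g² + g²) + g = 2*g² + g = g + 2*g²)
q(-4, -4)*v(-10) = -(-100)*(1 + 2*(-10)) = -(-100)*(1 - 20) = -(-100)*(-19) = -10*190 = -1900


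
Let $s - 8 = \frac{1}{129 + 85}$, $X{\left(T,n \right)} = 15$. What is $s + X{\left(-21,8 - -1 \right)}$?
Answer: $\frac{4923}{214} \approx 23.005$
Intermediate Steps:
$s = \frac{1713}{214}$ ($s = 8 + \frac{1}{129 + 85} = 8 + \frac{1}{214} = \frac{1713}{214} \approx 8.0047$)
$s + X{\left(-21,8 - -1 \right)} = \frac{1713}{214} + 15 = \frac{4923}{214}$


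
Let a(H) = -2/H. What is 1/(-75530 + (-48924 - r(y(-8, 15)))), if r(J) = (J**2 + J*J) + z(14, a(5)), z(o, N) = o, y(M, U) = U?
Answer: -1/124918 ≈ -8.0053e-6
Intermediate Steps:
r(J) = 14 + 2*J**2 (r(J) = (J**2 + J*J) + 14 = (J**2 + J**2) + 14 = 2*J**2 + 14 = 14 + 2*J**2)
1/(-75530 + (-48924 - r(y(-8, 15)))) = 1/(-75530 + (-48924 - (14 + 2*15**2))) = 1/(-75530 + (-48924 - (14 + 2*225))) = 1/(-75530 + (-48924 - (14 + 450))) = 1/(-75530 + (-48924 - 1*464)) = 1/(-75530 + (-48924 - 464)) = 1/(-75530 - 49388) = 1/(-124918) = -1/124918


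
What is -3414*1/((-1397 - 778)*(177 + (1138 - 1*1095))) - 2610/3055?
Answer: -41281841/48727250 ≈ -0.84720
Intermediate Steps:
-3414*1/((-1397 - 778)*(177 + (1138 - 1*1095))) - 2610/3055 = -3414*(-1/(2175*(177 + (1138 - 1095)))) - 2610*1/3055 = -3414*(-1/(2175*(177 + 43))) - 522/611 = -3414/(220*(-2175)) - 522/611 = -3414/(-478500) - 522/611 = -3414*(-1/478500) - 522/611 = 569/79750 - 522/611 = -41281841/48727250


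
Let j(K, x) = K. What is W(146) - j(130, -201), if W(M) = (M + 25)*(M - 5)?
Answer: 23981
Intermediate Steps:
W(M) = (-5 + M)*(25 + M) (W(M) = (25 + M)*(-5 + M) = (-5 + M)*(25 + M))
W(146) - j(130, -201) = (-125 + 146² + 20*146) - 1*130 = (-125 + 21316 + 2920) - 130 = 24111 - 130 = 23981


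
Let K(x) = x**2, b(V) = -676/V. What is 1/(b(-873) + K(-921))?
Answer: 873/740515069 ≈ 1.1789e-6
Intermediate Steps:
1/(b(-873) + K(-921)) = 1/(-676/(-873) + (-921)**2) = 1/(-676*(-1/873) + 848241) = 1/(676/873 + 848241) = 1/(740515069/873) = 873/740515069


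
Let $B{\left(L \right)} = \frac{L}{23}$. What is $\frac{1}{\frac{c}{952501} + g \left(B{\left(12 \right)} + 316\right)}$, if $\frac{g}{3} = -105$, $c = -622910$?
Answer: $- \frac{21907523}{2184289620130} \approx -1.003 \cdot 10^{-5}$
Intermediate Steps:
$B{\left(L \right)} = \frac{L}{23}$ ($B{\left(L \right)} = L \frac{1}{23} = \frac{L}{23}$)
$g = -315$ ($g = 3 \left(-105\right) = -315$)
$\frac{1}{\frac{c}{952501} + g \left(B{\left(12 \right)} + 316\right)} = \frac{1}{- \frac{622910}{952501} - 315 \left(\frac{1}{23} \cdot 12 + 316\right)} = \frac{1}{\left(-622910\right) \frac{1}{952501} - 315 \left(\frac{12}{23} + 316\right)} = \frac{1}{- \frac{622910}{952501} - \frac{2293200}{23}} = \frac{1}{- \frac{2184289620130}{21907523}} = - \frac{21907523}{2184289620130}$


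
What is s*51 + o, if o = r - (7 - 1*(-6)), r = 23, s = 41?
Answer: 2101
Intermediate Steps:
o = 10 (o = 23 - (7 - 1*(-6)) = 23 - (7 + 6) = 23 - 1*13 = 23 - 13 = 10)
s*51 + o = 41*51 + 10 = 2091 + 10 = 2101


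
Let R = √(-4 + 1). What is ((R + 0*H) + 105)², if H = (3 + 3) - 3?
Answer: (105 + I*√3)² ≈ 11022.0 + 363.73*I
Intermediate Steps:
H = 3 (H = 6 - 3 = 3)
R = I*√3 (R = √(-3) = I*√3 ≈ 1.732*I)
((R + 0*H) + 105)² = ((I*√3 + 0*3) + 105)² = ((I*√3 + 0) + 105)² = (I*√3 + 105)² = (105 + I*√3)²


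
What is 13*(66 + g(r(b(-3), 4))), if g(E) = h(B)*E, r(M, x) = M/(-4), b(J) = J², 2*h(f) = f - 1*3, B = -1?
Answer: 1833/2 ≈ 916.50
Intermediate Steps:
h(f) = -3/2 + f/2 (h(f) = (f - 1*3)/2 = (f - 3)/2 = (-3 + f)/2 = -3/2 + f/2)
r(M, x) = -M/4 (r(M, x) = M*(-¼) = -M/4)
g(E) = -2*E (g(E) = (-3/2 + (½)*(-1))*E = (-3/2 - ½)*E = -2*E)
13*(66 + g(r(b(-3), 4))) = 13*(66 - (-1)*(-3)²/2) = 13*(66 - (-1)*9/2) = 13*(66 - 2*(-9/4)) = 13*(66 + 9/2) = 13*(141/2) = 1833/2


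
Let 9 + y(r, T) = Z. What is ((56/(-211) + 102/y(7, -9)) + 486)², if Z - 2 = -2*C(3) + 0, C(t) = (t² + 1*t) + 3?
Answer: 14217484689664/60949249 ≈ 2.3327e+5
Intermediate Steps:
C(t) = 3 + t + t² (C(t) = (t² + t) + 3 = (t + t²) + 3 = 3 + t + t²)
Z = -28 (Z = 2 + (-2*(3 + 3 + 3²) + 0) = 2 + (-2*(3 + 3 + 9) + 0) = 2 + (-2*15 + 0) = 2 + (-30 + 0) = 2 - 30 = -28)
y(r, T) = -37 (y(r, T) = -9 - 28 = -37)
((56/(-211) + 102/y(7, -9)) + 486)² = ((56/(-211) + 102/(-37)) + 486)² = ((56*(-1/211) + 102*(-1/37)) + 486)² = ((-56/211 - 102/37) + 486)² = (-23594/7807 + 486)² = (3770608/7807)² = 14217484689664/60949249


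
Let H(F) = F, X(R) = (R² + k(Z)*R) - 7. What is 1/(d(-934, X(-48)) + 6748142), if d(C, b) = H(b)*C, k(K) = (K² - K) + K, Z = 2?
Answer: 1/4782072 ≈ 2.0911e-7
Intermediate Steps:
k(K) = K²
X(R) = -7 + R² + 4*R (X(R) = (R² + 2²*R) - 7 = (R² + 4*R) - 7 = -7 + R² + 4*R)
d(C, b) = C*b (d(C, b) = b*C = C*b)
1/(d(-934, X(-48)) + 6748142) = 1/(-934*(-7 + (-48)² + 4*(-48)) + 6748142) = 1/(-934*(-7 + 2304 - 192) + 6748142) = 1/(-934*2105 + 6748142) = 1/(-1966070 + 6748142) = 1/4782072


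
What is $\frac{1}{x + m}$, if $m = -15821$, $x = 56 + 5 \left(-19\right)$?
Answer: $- \frac{1}{15860} \approx -6.3052 \cdot 10^{-5}$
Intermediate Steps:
$x = -39$ ($x = 56 - 95 = -39$)
$\frac{1}{x + m} = \frac{1}{-39 - 15821} = \frac{1}{-15860} = - \frac{1}{15860}$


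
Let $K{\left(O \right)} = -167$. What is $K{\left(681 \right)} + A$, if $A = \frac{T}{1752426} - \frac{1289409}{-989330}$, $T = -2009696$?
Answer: $- \frac{271351942141}{1626386130} \approx -166.84$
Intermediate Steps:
$A = \frac{254541569}{1626386130}$ ($A = - \frac{2009696}{1752426} - \frac{1289409}{-989330} = \left(-2009696\right) \frac{1}{1752426} - - \frac{31449}{24130} = - \frac{77296}{67401} + \frac{31449}{24130} = \frac{254541569}{1626386130} \approx 0.15651$)
$K{\left(681 \right)} + A = -167 + \frac{254541569}{1626386130} = - \frac{271351942141}{1626386130}$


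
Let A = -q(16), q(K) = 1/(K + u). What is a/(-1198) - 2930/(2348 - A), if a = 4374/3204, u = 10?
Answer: -16259762827/13018332956 ≈ -1.2490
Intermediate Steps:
a = 243/178 (a = 4374*(1/3204) = 243/178 ≈ 1.3652)
q(K) = 1/(10 + K) (q(K) = 1/(K + 10) = 1/(10 + K))
A = -1/26 (A = -1/(10 + 16) = -1/26 ≈ -0.038462)
a/(-1198) - 2930/(2348 - A) = (243/178)/(-1198) - 2930/(2348 - 1*(-1/26)) = (243/178)*(-1/1198) - 2930/(2348 + 1/26) = -243/213244 - 2930/61049/26 = -243/213244 - 2930*26/61049 = -243/213244 - 76180/61049 = -16259762827/13018332956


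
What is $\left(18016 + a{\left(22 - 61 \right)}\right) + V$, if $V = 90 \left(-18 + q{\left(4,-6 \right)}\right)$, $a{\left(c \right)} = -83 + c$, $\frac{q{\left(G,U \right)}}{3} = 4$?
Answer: $17354$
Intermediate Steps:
$q{\left(G,U \right)} = 12$ ($q{\left(G,U \right)} = 3 \cdot 4 = 12$)
$V = -540$ ($V = 90 \left(-18 + 12\right) = 90 \left(-6\right) = -540$)
$\left(18016 + a{\left(22 - 61 \right)}\right) + V = \left(18016 + \left(-83 + \left(22 - 61\right)\right)\right) - 540 = \left(18016 - 122\right) - 540 = 17894 - 540 = 17354$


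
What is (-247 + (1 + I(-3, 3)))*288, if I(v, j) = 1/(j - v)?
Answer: -70800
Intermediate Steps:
(-247 + (1 + I(-3, 3)))*288 = (-247 + (1 + 1/(3 - 1*(-3))))*288 = (-247 + (1 + 1/(3 + 3)))*288 = (-247 + (1 + 1/6))*288 = (-247 + (1 + ⅙))*288 = (-247 + 7/6)*288 = -1475/6*288 = -70800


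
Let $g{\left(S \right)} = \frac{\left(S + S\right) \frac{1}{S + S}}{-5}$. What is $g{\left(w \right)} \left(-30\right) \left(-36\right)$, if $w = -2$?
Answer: $-216$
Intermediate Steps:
$g{\left(S \right)} = - \frac{1}{5}$ ($g{\left(S \right)} = \frac{2 S}{2 S} \left(- \frac{1}{5}\right) = 2 S \frac{1}{2 S} \left(- \frac{1}{5}\right) = 1 \left(- \frac{1}{5}\right) = - \frac{1}{5}$)
$g{\left(w \right)} \left(-30\right) \left(-36\right) = \left(- \frac{1}{5}\right) \left(-30\right) \left(-36\right) = 6 \left(-36\right) = -216$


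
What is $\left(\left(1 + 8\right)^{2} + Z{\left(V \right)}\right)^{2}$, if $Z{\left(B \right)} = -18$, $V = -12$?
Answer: $3969$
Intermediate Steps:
$\left(\left(1 + 8\right)^{2} + Z{\left(V \right)}\right)^{2} = \left(\left(1 + 8\right)^{2} - 18\right)^{2} = \left(9^{2} - 18\right)^{2} = \left(81 - 18\right)^{2} = 63^{2} = 3969$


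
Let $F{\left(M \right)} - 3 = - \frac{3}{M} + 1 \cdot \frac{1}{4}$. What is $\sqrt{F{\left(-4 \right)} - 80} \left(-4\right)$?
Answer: $- 8 i \sqrt{19} \approx - 34.871 i$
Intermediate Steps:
$F{\left(M \right)} = \frac{13}{4} - \frac{3}{M}$ ($F{\left(M \right)} = 3 + \left(- \frac{3}{M} + 1 \cdot \frac{1}{4}\right) = 3 + \left(- \frac{3}{M} + \frac{1}{4}\right) = 3 + \left(\frac{1}{4} - \frac{3}{M}\right) = \frac{13}{4} - \frac{3}{M}$)
$\sqrt{F{\left(-4 \right)} - 80} \left(-4\right) = \sqrt{\left(\frac{13}{4} - \frac{3}{-4}\right) - 80} \left(-4\right) = \sqrt{\left(\frac{13}{4} - - \frac{3}{4}\right) - 80} \left(-4\right) = \sqrt{\left(\frac{13}{4} + \frac{3}{4}\right) - 80} \left(-4\right) = \sqrt{4 - 80} \left(-4\right) = \sqrt{-76} \left(-4\right) = 2 i \sqrt{19} \left(-4\right) = - 8 i \sqrt{19}$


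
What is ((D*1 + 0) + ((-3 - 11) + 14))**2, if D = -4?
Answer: 16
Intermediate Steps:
((D*1 + 0) + ((-3 - 11) + 14))**2 = ((-4*1 + 0) + ((-3 - 11) + 14))**2 = ((-4 + 0) + (-14 + 14))**2 = (-4 + 0)**2 = (-4)**2 = 16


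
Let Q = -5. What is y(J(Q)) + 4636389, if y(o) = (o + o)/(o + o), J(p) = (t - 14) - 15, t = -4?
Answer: 4636390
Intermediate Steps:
J(p) = -33 (J(p) = (-4 - 14) - 15 = -18 - 15 = -33)
y(o) = 1 (y(o) = (2*o)/((2*o)) = (2*o)*(1/(2*o)) = 1)
y(J(Q)) + 4636389 = 1 + 4636389 = 4636390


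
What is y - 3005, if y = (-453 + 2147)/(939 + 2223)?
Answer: -4750058/1581 ≈ -3004.5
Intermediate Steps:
y = 847/1581 (y = 1694/3162 = 1694*(1/3162) = 847/1581 ≈ 0.53574)
y - 3005 = 847/1581 - 3005 = -4750058/1581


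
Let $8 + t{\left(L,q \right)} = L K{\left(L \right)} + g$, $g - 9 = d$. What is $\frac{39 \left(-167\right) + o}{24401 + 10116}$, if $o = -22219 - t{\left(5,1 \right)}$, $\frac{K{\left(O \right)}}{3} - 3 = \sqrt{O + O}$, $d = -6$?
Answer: $- \frac{28772}{34517} - \frac{15 \sqrt{10}}{34517} \approx -0.83493$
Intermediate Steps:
$g = 3$ ($g = 9 - 6 = 3$)
$K{\left(O \right)} = 9 + 3 \sqrt{2} \sqrt{O}$ ($K{\left(O \right)} = 9 + 3 \sqrt{O + O} = 9 + 3 \sqrt{2 O} = 9 + 3 \sqrt{2} \sqrt{O}$)
$t{\left(L,q \right)} = -5 + L \left(9 + 3 \sqrt{2} \sqrt{L}\right)$ ($t{\left(L,q \right)} = -8 + \left(L \left(9 + 3 \sqrt{2} \sqrt{L}\right) + 3\right) = -8 + \left(3 + L \left(9 + 3 \sqrt{2} \sqrt{L}\right)\right) = -5 + L \left(9 + 3 \sqrt{2} \sqrt{L}\right)$)
$o = -22259 - 15 \sqrt{10}$ ($o = -22219 - \left(-5 + 3 \cdot 5 \left(3 + \sqrt{2} \sqrt{5}\right)\right) = -22219 - \left(-5 + 3 \cdot 5 \left(3 + \sqrt{10}\right)\right) = -22219 - \left(-5 + \left(45 + 15 \sqrt{10}\right)\right) = -22219 - \left(40 + 15 \sqrt{10}\right) = -22259 - 15 \sqrt{10} \approx -22306.0$)
$\frac{39 \left(-167\right) + o}{24401 + 10116} = \frac{39 \left(-167\right) - \left(22259 + 15 \sqrt{10}\right)}{24401 + 10116} = \frac{-6513 - \left(22259 + 15 \sqrt{10}\right)}{34517} = \left(-28772 - 15 \sqrt{10}\right) \frac{1}{34517} = - \frac{28772}{34517} - \frac{15 \sqrt{10}}{34517}$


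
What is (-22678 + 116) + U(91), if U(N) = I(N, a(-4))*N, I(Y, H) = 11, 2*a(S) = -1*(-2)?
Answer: -21561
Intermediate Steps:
a(S) = 1 (a(S) = (-1*(-2))/2 = (½)*2 = 1)
U(N) = 11*N
(-22678 + 116) + U(91) = (-22678 + 116) + 11*91 = -22562 + 1001 = -21561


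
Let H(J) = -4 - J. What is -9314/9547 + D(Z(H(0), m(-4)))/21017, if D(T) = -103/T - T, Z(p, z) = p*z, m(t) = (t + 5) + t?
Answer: -2351386165/2407791588 ≈ -0.97657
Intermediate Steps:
m(t) = 5 + 2*t (m(t) = (5 + t) + t = 5 + 2*t)
D(T) = -T - 103/T
-9314/9547 + D(Z(H(0), m(-4)))/21017 = -9314/9547 + (-(-4 - 1*0)*(5 + 2*(-4)) - 103*1/((-4 - 1*0)*(5 + 2*(-4))))/21017 = -9314*1/9547 + (-(-4 + 0)*(5 - 8) - 103*1/((-4 + 0)*(5 - 8)))*(1/21017) = -9314/9547 + (-(-4)*(-3) - 103/((-4*(-3))))*(1/21017) = -9314/9547 + (-1*12 - 103/12)*(1/21017) = -9314/9547 + (-12 - 103*1/12)*(1/21017) = -9314/9547 + (-12 - 103/12)*(1/21017) = -9314/9547 - 247/12*1/21017 = -9314/9547 - 247/252204 = -2351386165/2407791588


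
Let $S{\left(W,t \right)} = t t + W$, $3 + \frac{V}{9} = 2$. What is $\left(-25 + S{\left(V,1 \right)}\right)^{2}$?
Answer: $1089$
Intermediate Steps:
$V = -9$ ($V = -27 + 9 \cdot 2 = -27 + 18 = -9$)
$S{\left(W,t \right)} = W + t^{2}$ ($S{\left(W,t \right)} = t^{2} + W = W + t^{2}$)
$\left(-25 + S{\left(V,1 \right)}\right)^{2} = \left(-25 - \left(9 - 1^{2}\right)\right)^{2} = \left(-25 + \left(-9 + 1\right)\right)^{2} = \left(-25 - 8\right)^{2} = \left(-33\right)^{2} = 1089$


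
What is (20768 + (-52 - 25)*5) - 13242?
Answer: 7141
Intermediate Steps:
(20768 + (-52 - 25)*5) - 13242 = (20768 - 77*5) - 13242 = (20768 - 385) - 13242 = 20383 - 13242 = 7141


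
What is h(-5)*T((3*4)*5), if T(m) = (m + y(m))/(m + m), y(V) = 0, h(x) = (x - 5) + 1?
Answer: -9/2 ≈ -4.5000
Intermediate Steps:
h(x) = -4 + x (h(x) = (-5 + x) + 1 = -4 + x)
T(m) = ½ (T(m) = (m + 0)/(m + m) = m/((2*m)) = m*(1/(2*m)) = ½)
h(-5)*T((3*4)*5) = (-4 - 5)*(½) = -9*½ = -9/2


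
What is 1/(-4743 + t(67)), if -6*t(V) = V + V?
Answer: -3/14296 ≈ -0.00020985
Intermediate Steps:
t(V) = -V/3 (t(V) = -(V + V)/6 = -V/3)
1/(-4743 + t(67)) = 1/(-4743 - ⅓*67) = 1/(-4743 - 67/3) = 1/(-14296/3) = -3/14296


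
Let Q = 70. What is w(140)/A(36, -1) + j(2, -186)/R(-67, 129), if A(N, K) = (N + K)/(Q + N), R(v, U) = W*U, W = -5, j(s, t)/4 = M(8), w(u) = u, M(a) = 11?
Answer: 273436/645 ≈ 423.93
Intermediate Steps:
j(s, t) = 44 (j(s, t) = 4*11 = 44)
R(v, U) = -5*U
A(N, K) = (K + N)/(70 + N) (A(N, K) = (N + K)/(70 + N) = (K + N)/(70 + N))
w(140)/A(36, -1) + j(2, -186)/R(-67, 129) = 140/(((-1 + 36)/(70 + 36))) + 44/((-5*129)) = 140/((35/106)) + 44/(-645) = 140/(((1/106)*35)) + 44*(-1/645) = 140/(35/106) - 44/645 = 140*(106/35) - 44/645 = 424 - 44/645 = 273436/645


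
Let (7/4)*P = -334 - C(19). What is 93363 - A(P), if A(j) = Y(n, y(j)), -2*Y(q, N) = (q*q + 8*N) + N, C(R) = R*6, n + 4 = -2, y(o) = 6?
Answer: 93408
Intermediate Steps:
n = -6 (n = -4 - 2 = -6)
C(R) = 6*R
P = -256 (P = 4*(-334 - 6*19)/7 = 4*(-334 - 1*114)/7 = 4*(-334 - 114)/7 = (4/7)*(-448) = -256)
Y(q, N) = -9*N/2 - q²/2 (Y(q, N) = -((q*q + 8*N) + N)/2 = -((q² + 8*N) + N)/2 = -(q² + 9*N)/2 = -9*N/2 - q²/2)
A(j) = -45 (A(j) = -9/2*6 - ½*(-6)² = -27 - ½*36 = -27 - 18 = -45)
93363 - A(P) = 93363 - 1*(-45) = 93363 + 45 = 93408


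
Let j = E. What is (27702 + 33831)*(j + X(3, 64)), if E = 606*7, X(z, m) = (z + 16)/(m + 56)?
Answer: 10441309149/40 ≈ 2.6103e+8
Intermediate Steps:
X(z, m) = (16 + z)/(56 + m)
E = 4242
j = 4242
(27702 + 33831)*(j + X(3, 64)) = (27702 + 33831)*(4242 + (16 + 3)/(56 + 64)) = 61533*(4242 + 19/120) = 61533*(509059/120) = 10441309149/40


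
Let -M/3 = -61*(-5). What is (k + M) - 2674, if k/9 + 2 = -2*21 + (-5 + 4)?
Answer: -3994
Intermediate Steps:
k = -405 (k = -18 + 9*(-2*21 + (-5 + 4)) = -18 + 9*(-42 - 1) = -18 + 9*(-43) = -18 - 387 = -405)
M = -915 (M = -(-183)*(-5) = -3*305 = -915)
(k + M) - 2674 = (-405 - 915) - 2674 = -1320 - 2674 = -3994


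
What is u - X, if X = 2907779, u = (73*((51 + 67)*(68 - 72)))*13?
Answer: -3355707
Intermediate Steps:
u = -447928 (u = (73*(118*(-4)))*13 = (73*(-472))*13 = -34456*13 = -447928)
u - X = -447928 - 1*2907779 = -447928 - 2907779 = -3355707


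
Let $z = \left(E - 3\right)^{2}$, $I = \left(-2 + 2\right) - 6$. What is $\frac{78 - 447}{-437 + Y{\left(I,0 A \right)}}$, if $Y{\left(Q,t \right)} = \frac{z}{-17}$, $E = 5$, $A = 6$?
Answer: $\frac{6273}{7433} \approx 0.84394$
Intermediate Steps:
$I = -6$ ($I = 0 - 6 = -6$)
$z = 4$ ($z = \left(5 - 3\right)^{2} = 2^{2} = 4$)
$Y{\left(Q,t \right)} = - \frac{4}{17}$ ($Y{\left(Q,t \right)} = \frac{4}{-17} = 4 \left(- \frac{1}{17}\right) = - \frac{4}{17}$)
$\frac{78 - 447}{-437 + Y{\left(I,0 A \right)}} = \frac{78 - 447}{-437 - \frac{4}{17}} = - \frac{369}{- \frac{7433}{17}} = \left(-369\right) \left(- \frac{17}{7433}\right) = \frac{6273}{7433}$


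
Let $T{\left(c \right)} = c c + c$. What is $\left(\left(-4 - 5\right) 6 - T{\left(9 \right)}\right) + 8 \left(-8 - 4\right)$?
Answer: $-240$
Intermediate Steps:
$T{\left(c \right)} = c + c^{2}$ ($T{\left(c \right)} = c^{2} + c = c + c^{2}$)
$\left(\left(-4 - 5\right) 6 - T{\left(9 \right)}\right) + 8 \left(-8 - 4\right) = \left(\left(-4 - 5\right) 6 - 9 \left(1 + 9\right)\right) + 8 \left(-8 - 4\right) = \left(\left(-9\right) 6 - 9 \cdot 10\right) + 8 \left(-12\right) = \left(-54 - 90\right) - 96 = -144 - 96 = -240$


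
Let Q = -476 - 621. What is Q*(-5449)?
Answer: 5977553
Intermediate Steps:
Q = -1097
Q*(-5449) = -1097*(-5449) = 5977553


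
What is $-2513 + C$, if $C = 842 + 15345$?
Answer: $13674$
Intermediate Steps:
$C = 16187$
$-2513 + C = -2513 + 16187 = 13674$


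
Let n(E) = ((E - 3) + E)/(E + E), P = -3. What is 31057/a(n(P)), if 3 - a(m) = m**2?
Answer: 124228/3 ≈ 41409.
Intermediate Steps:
n(E) = (-3 + 2*E)/(2*E) (n(E) = ((-3 + E) + E)/((2*E)) = (-3 + 2*E)*(1/(2*E)) = (-3 + 2*E)/(2*E))
a(m) = 3 - m**2
31057/a(n(P)) = 31057/(3 - ((-3/2 - 3)/(-3))**2) = 31057/(3 - (-1/3*(-9/2))**2) = 31057/(3 - (3/2)**2) = 31057/(3 - 1*9/4) = 31057/(3 - 9/4) = 31057/(3/4) = 31057*(4/3) = 124228/3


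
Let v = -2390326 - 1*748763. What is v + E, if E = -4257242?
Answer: -7396331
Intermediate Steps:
v = -3139089 (v = -2390326 - 748763 = -3139089)
v + E = -3139089 - 4257242 = -7396331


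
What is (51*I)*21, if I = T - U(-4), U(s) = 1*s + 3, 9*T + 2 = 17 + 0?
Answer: 2856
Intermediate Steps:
T = 5/3 (T = -2/9 + (17 + 0)/9 = -2/9 + (⅑)*17 = -2/9 + 17/9 = 5/3 ≈ 1.6667)
U(s) = 3 + s (U(s) = s + 3 = 3 + s)
I = 8/3 (I = 5/3 - (3 - 4) = 5/3 - 1*(-1) = 5/3 + 1 = 8/3 ≈ 2.6667)
(51*I)*21 = (51*(8/3))*21 = 136*21 = 2856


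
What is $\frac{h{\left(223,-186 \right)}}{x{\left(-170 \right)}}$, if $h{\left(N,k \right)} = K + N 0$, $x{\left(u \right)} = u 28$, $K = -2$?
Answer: $\frac{1}{2380} \approx 0.00042017$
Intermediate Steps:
$x{\left(u \right)} = 28 u$
$h{\left(N,k \right)} = -2$ ($h{\left(N,k \right)} = -2 + N 0 = -2 + 0 = -2$)
$\frac{h{\left(223,-186 \right)}}{x{\left(-170 \right)}} = - \frac{2}{28 \left(-170\right)} = - \frac{2}{-4760} = \left(-2\right) \left(- \frac{1}{4760}\right) = \frac{1}{2380}$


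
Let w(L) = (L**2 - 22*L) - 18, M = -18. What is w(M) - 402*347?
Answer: -138792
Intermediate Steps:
w(L) = -18 + L**2 - 22*L
w(M) - 402*347 = (-18 + (-18)**2 - 22*(-18)) - 402*347 = (-18 + 324 + 396) - 139494 = 702 - 139494 = -138792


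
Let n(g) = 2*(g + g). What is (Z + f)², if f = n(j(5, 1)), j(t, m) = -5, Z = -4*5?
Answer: 1600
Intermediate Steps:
Z = -20
n(g) = 4*g (n(g) = 2*(2*g) = 4*g)
f = -20 (f = 4*(-5) = -20)
(Z + f)² = (-20 - 20)² = (-40)² = 1600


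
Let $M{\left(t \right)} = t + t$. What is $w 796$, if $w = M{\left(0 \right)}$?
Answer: $0$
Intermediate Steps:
$M{\left(t \right)} = 2 t$
$w = 0$ ($w = 2 \cdot 0 = 0$)
$w 796 = 0 \cdot 796 = 0$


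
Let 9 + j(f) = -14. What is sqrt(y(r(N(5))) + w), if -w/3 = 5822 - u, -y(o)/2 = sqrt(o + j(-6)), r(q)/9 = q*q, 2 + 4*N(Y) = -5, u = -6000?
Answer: sqrt(-141864 - 2*sqrt(73))/2 ≈ 188.34*I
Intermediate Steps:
j(f) = -23 (j(f) = -9 - 14 = -23)
N(Y) = -7/4 (N(Y) = -1/2 + (1/4)*(-5) = -1/2 - 5/4 = -7/4)
r(q) = 9*q**2 (r(q) = 9*(q*q) = 9*q**2)
y(o) = -2*sqrt(-23 + o) (y(o) = -2*sqrt(o - 23) = -2*sqrt(-23 + o))
w = -35466 (w = -3*(5822 - 1*(-6000)) = -3*(5822 + 6000) = -3*11822 = -35466)
sqrt(y(r(N(5))) + w) = sqrt(-2*sqrt(-23 + 9*(-7/4)**2) - 35466) = sqrt(-2*sqrt(-23 + 9*(49/16)) - 35466) = sqrt(-2*sqrt(-23 + 441/16) - 35466) = sqrt(-sqrt(73)/2 - 35466) = sqrt(-35466 - sqrt(73)/2)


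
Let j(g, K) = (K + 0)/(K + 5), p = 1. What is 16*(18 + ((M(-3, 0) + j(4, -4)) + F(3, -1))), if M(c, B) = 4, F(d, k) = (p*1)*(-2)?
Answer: 256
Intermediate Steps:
j(g, K) = K/(5 + K)
F(d, k) = -2 (F(d, k) = (1*1)*(-2) = 1*(-2) = -2)
16*(18 + ((M(-3, 0) + j(4, -4)) + F(3, -1))) = 16*(18 + ((4 - 4/(5 - 4)) - 2)) = 16*(18 + ((4 - 4/1) - 2)) = 16*(18 + ((4 - 4*1) - 2)) = 16*(18 + ((4 - 4) - 2)) = 16*(18 + (0 - 2)) = 16*(18 - 2) = 16*16 = 256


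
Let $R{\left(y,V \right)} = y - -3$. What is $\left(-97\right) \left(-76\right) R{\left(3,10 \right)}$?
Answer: $44232$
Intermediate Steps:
$R{\left(y,V \right)} = 3 + y$ ($R{\left(y,V \right)} = y + 3 = 3 + y$)
$\left(-97\right) \left(-76\right) R{\left(3,10 \right)} = \left(-97\right) \left(-76\right) \left(3 + 3\right) = 7372 \cdot 6 = 44232$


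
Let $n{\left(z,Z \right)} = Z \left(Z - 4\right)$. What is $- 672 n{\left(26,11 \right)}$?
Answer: $-51744$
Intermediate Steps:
$n{\left(z,Z \right)} = Z \left(-4 + Z\right)$
$- 672 n{\left(26,11 \right)} = - 672 \cdot 11 \left(-4 + 11\right) = - 672 \cdot 11 \cdot 7 = \left(-672\right) 77 = -51744$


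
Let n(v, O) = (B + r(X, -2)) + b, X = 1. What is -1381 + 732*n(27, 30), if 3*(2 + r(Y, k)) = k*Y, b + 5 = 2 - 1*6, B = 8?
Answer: -4065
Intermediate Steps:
b = -9 (b = -5 + (2 - 1*6) = -5 + (2 - 6) = -5 - 4 = -9)
r(Y, k) = -2 + Y*k/3 (r(Y, k) = -2 + (k*Y)/3 = -2 + (Y*k)/3 = -2 + Y*k/3)
n(v, O) = -11/3 (n(v, O) = (8 + (-2 + (⅓)*1*(-2))) - 9 = (8 + (-2 - ⅔)) - 9 = (8 - 8/3) - 9 = 16/3 - 9 = -11/3)
-1381 + 732*n(27, 30) = -1381 + 732*(-11/3) = -1381 - 2684 = -4065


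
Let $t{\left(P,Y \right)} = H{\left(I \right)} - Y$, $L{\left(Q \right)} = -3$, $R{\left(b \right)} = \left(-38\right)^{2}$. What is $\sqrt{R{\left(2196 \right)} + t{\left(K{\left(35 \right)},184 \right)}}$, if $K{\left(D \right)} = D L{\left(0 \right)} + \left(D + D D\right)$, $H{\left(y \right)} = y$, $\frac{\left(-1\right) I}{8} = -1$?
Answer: $2 \sqrt{317} \approx 35.609$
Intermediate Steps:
$I = 8$ ($I = \left(-8\right) \left(-1\right) = 8$)
$R{\left(b \right)} = 1444$
$K{\left(D \right)} = D^{2} - 2 D$ ($K{\left(D \right)} = D \left(-3\right) + \left(D + D D\right) = - 3 D + \left(D + D^{2}\right) = D^{2} - 2 D$)
$t{\left(P,Y \right)} = 8 - Y$
$\sqrt{R{\left(2196 \right)} + t{\left(K{\left(35 \right)},184 \right)}} = \sqrt{1444 + \left(8 - 184\right)} = \sqrt{1444 - 176} = \sqrt{1268} = 2 \sqrt{317}$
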